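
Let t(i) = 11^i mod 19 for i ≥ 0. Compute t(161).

Computing terms: t(0) = 1, t(1) = 11, t(2) = 7, t(3) = 1.
The sequence repeats with period 3.
So t(161) = t(0 + ((161-0) mod 3)) = t(2) = 7.

7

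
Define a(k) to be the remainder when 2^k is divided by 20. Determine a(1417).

12

We have a(1) = 2,  a(2) = 4,  a(3) = 8,  a(4) = 16,  a(5) = 12,  a(6) = 4.
Since a(6) = a(2) = 4, the sequence is eventually periodic: after a pre-period of length 1 it cycles with period 4.
For k ≥ 2, a(k) depends only on (k - 2) mod 4. (1417 - 2) mod 4 = 3, so a(1417) = a(5) = 12.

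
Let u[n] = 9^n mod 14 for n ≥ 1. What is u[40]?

9

Computing terms: u[1] = 9; u[2] = 11; u[3] = 1; u[4] = 9.
The sequence repeats with period 3.
(40 - 1) mod 3 = 0, so u[40] = u[1] = 9.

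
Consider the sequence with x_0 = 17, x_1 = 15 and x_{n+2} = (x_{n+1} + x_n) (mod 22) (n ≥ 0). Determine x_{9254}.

2

We have x_0 = 17; x_1 = 15; x_2 = 10; x_3 = 3; x_4 = 13; x_5 = 16; x_6 = 7; x_7 = 1; x_8 = 8; x_9 = 9; x_{10} = 17; x_{11} = 4; x_{12} = 21; x_{13} = 3; x_{14} = 2; x_{15} = 5; x_{16} = 7; x_{17} = 12; x_{18} = 19; x_{19} = 9; x_{20} = 6; x_{21} = 15; x_{22} = 21; x_{23} = 14; x_{24} = 13; x_{25} = 5; x_{26} = 18; x_{27} = 1; x_{28} = 19; x_{29} = 20; x_{30} = 17; x_{31} = 15.
Since (x_{30}, x_{31}) = (x_0, x_1) = (17, 15) (two consecutive terms determine the rest), the sequence is periodic with period 30.
So x_{9254} = x_{0 + ((9254-0) mod 30)} = x_{14} = 2.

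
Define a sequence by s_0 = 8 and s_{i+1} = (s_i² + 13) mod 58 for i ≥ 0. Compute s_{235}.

33

We have s_0 = 8,  s_1 = 19,  s_2 = 26,  s_3 = 51,  s_4 = 4,  s_5 = 29,  s_6 = 42,  s_7 = 37,  s_8 = 48,  s_9 = 55,  s_{10} = 22,  s_{11} = 33,  s_{12} = 0,  s_{13} = 13,  s_{14} = 8.
Since s_{14} = s_0 = 8, the sequence is periodic with period 14.
So s_{235} = s_{0 + ((235-0) mod 14)} = s_{11} = 33.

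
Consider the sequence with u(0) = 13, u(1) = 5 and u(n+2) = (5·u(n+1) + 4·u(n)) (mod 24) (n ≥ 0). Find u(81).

Listing terms: u(0) = 13,  u(1) = 5,  u(2) = 5,  u(3) = 21,  u(4) = 5,  u(5) = 13,  u(6) = 13,  u(7) = 21,  u(8) = 13,  u(9) = 5.
Since (u(8), u(9)) = (u(0), u(1)) = (13, 5) (two consecutive terms determine the rest), the sequence is periodic with period 8.
So u(81) = u(0 + ((81-0) mod 8)) = u(1) = 5.

5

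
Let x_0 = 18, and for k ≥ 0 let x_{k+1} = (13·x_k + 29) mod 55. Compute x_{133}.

Listing terms: x_0 = 18; x_1 = 43; x_2 = 38; x_3 = 28; x_4 = 8; x_5 = 23; x_6 = 53; x_7 = 3; x_8 = 13; x_9 = 33; x_{10} = 18.
The sequence repeats with period 10.
So x_{133} = x_{0 + ((133-0) mod 10)} = x_3 = 28.

28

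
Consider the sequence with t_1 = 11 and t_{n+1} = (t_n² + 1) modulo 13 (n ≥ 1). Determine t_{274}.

5

We have t_1 = 11, t_2 = 5, t_3 = 0, t_4 = 1, t_5 = 2, t_6 = 5.
Since t_6 = t_2 = 5, the sequence is eventually periodic: after a pre-period of length 1 it cycles with period 4.
For n ≥ 2, t_n depends only on (n - 2) mod 4. (274 - 2) mod 4 = 0, so t_{274} = t_2 = 5.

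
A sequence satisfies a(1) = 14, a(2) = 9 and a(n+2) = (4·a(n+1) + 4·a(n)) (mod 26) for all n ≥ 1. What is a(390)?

24

Listing terms: a(1) = 14,  a(2) = 9,  a(3) = 14,  a(4) = 14,  a(5) = 8,  a(6) = 10,  a(7) = 20,  a(8) = 16,  a(9) = 14,  a(10) = 16,  a(11) = 16,  a(12) = 24,  a(13) = 4,  a(14) = 8,  a(15) = 22,  a(16) = 16,  a(17) = 22,  a(18) = 22,  a(19) = 20,  a(20) = 12,  a(21) = 24,  a(22) = 14,  a(23) = 22,  a(24) = 14,  a(25) = 14.
Since (a(24), a(25)) = (a(3), a(4)) = (14, 14) (two consecutive terms determine the rest), the sequence is eventually periodic: after a pre-period of length 2 it cycles with period 21.
For n ≥ 3, a(n) depends only on (n - 3) mod 21. (390 - 3) mod 21 = 9, so a(390) = a(12) = 24.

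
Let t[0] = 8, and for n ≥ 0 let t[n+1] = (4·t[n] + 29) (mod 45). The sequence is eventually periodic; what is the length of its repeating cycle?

t[0] = 8; t[1] = 16; t[2] = 3; t[3] = 41; t[4] = 13; t[5] = 36; t[6] = 38; t[7] = 1; t[8] = 33; t[9] = 26; t[10] = 43; t[11] = 21; t[12] = 23; t[13] = 31; t[14] = 18; t[15] = 11; t[16] = 28; t[17] = 6; t[18] = 8.
The sequence repeats with period 18.

18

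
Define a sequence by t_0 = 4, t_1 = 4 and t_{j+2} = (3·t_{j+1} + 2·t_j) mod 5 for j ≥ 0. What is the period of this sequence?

24

Computing terms: t_0 = 4, t_1 = 4, t_2 = 0, t_3 = 3, t_4 = 4, t_5 = 3, t_6 = 2, t_7 = 2, t_8 = 0, t_9 = 4, t_{10} = 2, t_{11} = 4, t_{12} = 1, t_{13} = 1, t_{14} = 0, t_{15} = 2, t_{16} = 1, t_{17} = 2, t_{18} = 3, t_{19} = 3, t_{20} = 0, t_{21} = 1, t_{22} = 3, t_{23} = 1, t_{24} = 4, t_{25} = 4.
The sequence repeats with period 24.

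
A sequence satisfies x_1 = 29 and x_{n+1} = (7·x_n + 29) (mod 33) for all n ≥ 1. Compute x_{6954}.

We have x_1 = 29, x_2 = 1, x_3 = 3, x_4 = 17, x_5 = 16, x_6 = 9, x_7 = 26, x_8 = 13, x_9 = 21, x_{10} = 11, x_{11} = 7, x_{12} = 12, x_{13} = 14, x_{14} = 28, x_{15} = 27, x_{16} = 20, x_{17} = 4, x_{18} = 24, x_{19} = 32, x_{20} = 22, x_{21} = 18, x_{22} = 23, x_{23} = 25, x_{24} = 6, x_{25} = 5, x_{26} = 31, x_{27} = 15, x_{28} = 2, x_{29} = 10, x_{30} = 0, x_{31} = 29.
The sequence repeats with period 30.
So x_{6954} = x_{1 + ((6954-1) mod 30)} = x_{24} = 6.

6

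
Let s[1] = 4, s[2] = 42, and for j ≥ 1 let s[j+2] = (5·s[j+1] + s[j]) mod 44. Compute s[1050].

Listing terms: s[1] = 4,  s[2] = 42,  s[3] = 38,  s[4] = 12,  s[5] = 10,  s[6] = 18,  s[7] = 12,  s[8] = 34,  s[9] = 6,  s[10] = 20,  s[11] = 18,  s[12] = 22,  s[13] = 40,  s[14] = 2,  s[15] = 6,  s[16] = 32,  s[17] = 34,  s[18] = 26,  s[19] = 32,  s[20] = 10,  s[21] = 38,  s[22] = 24,  s[23] = 26,  s[24] = 22,  s[25] = 4,  s[26] = 42.
Since (s[25], s[26]) = (s[1], s[2]) = (4, 42) (two consecutive terms determine the rest), the sequence is periodic with period 24.
So s[1050] = s[1 + ((1050-1) mod 24)] = s[18] = 26.

26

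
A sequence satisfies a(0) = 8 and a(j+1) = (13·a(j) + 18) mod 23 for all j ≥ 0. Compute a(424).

a(0) = 8, a(1) = 7, a(2) = 17, a(3) = 9, a(4) = 20, a(5) = 2, a(6) = 21, a(7) = 15, a(8) = 6, a(9) = 4, a(10) = 1, a(11) = 8.
The sequence repeats with period 11.
(424 - 0) mod 11 = 6, so a(424) = a(6) = 21.

21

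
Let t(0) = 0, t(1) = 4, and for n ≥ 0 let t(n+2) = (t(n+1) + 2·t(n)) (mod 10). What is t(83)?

Computing terms: t(0) = 0,  t(1) = 4,  t(2) = 4,  t(3) = 2,  t(4) = 0,  t(5) = 4.
Since (t(4), t(5)) = (t(0), t(1)) = (0, 4) (two consecutive terms determine the rest), the sequence is periodic with period 4.
(83 - 0) mod 4 = 3, so t(83) = t(3) = 2.

2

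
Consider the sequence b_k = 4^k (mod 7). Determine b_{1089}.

We have b_1 = 4; b_2 = 2; b_3 = 1; b_4 = 4.
The sequence repeats with period 3.
So b_{1089} = b_{1 + ((1089-1) mod 3)} = b_3 = 1.

1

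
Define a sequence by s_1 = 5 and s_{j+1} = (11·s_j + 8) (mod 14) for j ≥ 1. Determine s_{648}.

1

We have s_1 = 5; s_2 = 7; s_3 = 1; s_4 = 5.
The sequence repeats with period 3.
So s_{648} = s_{1 + ((648-1) mod 3)} = s_3 = 1.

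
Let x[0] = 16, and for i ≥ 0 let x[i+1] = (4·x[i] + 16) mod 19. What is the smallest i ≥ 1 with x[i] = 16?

9

x[0] = 16; x[1] = 4; x[2] = 13; x[3] = 11; x[4] = 3; x[5] = 9; x[6] = 14; x[7] = 15; x[8] = 0; x[9] = 16.
The sequence repeats with period 9.
The value 16 next appears (with i ≥ 1) at x[9].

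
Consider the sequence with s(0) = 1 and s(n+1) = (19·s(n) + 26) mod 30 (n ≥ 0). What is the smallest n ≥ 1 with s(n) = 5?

5

Computing terms: s(0) = 1, s(1) = 15, s(2) = 11, s(3) = 25, s(4) = 21, s(5) = 5, s(6) = 1.
Since s(6) = s(0) = 1, the sequence is periodic with period 6.
The value 5 first appears (with n ≥ 1) at s(5).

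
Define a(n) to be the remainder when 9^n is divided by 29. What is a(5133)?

6

Computing terms: a(1) = 9; a(2) = 23; a(3) = 4; a(4) = 7; a(5) = 5; a(6) = 16; a(7) = 28; a(8) = 20; a(9) = 6; a(10) = 25; a(11) = 22; a(12) = 24; a(13) = 13; a(14) = 1; a(15) = 9.
The sequence repeats with period 14.
So a(5133) = a(1 + ((5133-1) mod 14)) = a(9) = 6.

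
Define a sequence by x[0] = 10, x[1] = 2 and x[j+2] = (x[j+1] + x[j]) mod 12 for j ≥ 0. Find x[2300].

8

Computing terms: x[0] = 10, x[1] = 2, x[2] = 0, x[3] = 2, x[4] = 2, x[5] = 4, x[6] = 6, x[7] = 10, x[8] = 4, x[9] = 2, x[10] = 6, x[11] = 8, x[12] = 2, x[13] = 10, x[14] = 0, x[15] = 10, x[16] = 10, x[17] = 8, x[18] = 6, x[19] = 2, x[20] = 8, x[21] = 10, x[22] = 6, x[23] = 4, x[24] = 10, x[25] = 2.
The sequence repeats with period 24.
So x[2300] = x[0 + ((2300-0) mod 24)] = x[20] = 8.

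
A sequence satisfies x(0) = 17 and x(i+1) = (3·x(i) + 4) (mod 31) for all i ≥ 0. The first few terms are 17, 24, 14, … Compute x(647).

13

We have x(0) = 17; x(1) = 24; x(2) = 14; x(3) = 15; x(4) = 18; x(5) = 27; x(6) = 23; x(7) = 11; x(8) = 6; x(9) = 22; x(10) = 8; x(11) = 28; x(12) = 26; x(13) = 20; x(14) = 2; x(15) = 10; x(16) = 3; x(17) = 13; x(18) = 12; x(19) = 9; x(20) = 0; x(21) = 4; x(22) = 16; x(23) = 21; x(24) = 5; x(25) = 19; x(26) = 30; x(27) = 1; x(28) = 7; x(29) = 25; x(30) = 17.
The sequence repeats with period 30.
(647 - 0) mod 30 = 17, so x(647) = x(17) = 13.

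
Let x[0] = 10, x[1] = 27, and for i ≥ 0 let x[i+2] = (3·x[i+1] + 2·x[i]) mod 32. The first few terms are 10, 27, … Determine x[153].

x[0] = 10,  x[1] = 27,  x[2] = 5,  x[3] = 5,  x[4] = 25,  x[5] = 21,  x[6] = 17,  x[7] = 29,  x[8] = 25,  x[9] = 5,  x[10] = 1,  x[11] = 13,  x[12] = 9,  x[13] = 21,  x[14] = 17.
Since (x[13], x[14]) = (x[5], x[6]) = (21, 17) (two consecutive terms determine the rest), the sequence is eventually periodic: after a pre-period of length 5 it cycles with period 8.
For i ≥ 5, x[i] depends only on (i - 5) mod 8. (153 - 5) mod 8 = 4, so x[153] = x[9] = 5.

5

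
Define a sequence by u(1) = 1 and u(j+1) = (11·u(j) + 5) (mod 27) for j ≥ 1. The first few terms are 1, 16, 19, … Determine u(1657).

u(1) = 1,  u(2) = 16,  u(3) = 19,  u(4) = 25,  u(5) = 10,  u(6) = 7,  u(7) = 1.
Since u(7) = u(1) = 1, the sequence is periodic with period 6.
So u(1657) = u(1 + ((1657-1) mod 6)) = u(1) = 1.

1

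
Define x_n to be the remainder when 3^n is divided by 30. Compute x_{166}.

Computing terms: x_1 = 3; x_2 = 9; x_3 = 27; x_4 = 21; x_5 = 3.
Since x_5 = x_1 = 3, the sequence is periodic with period 4.
(166 - 1) mod 4 = 1, so x_{166} = x_2 = 9.

9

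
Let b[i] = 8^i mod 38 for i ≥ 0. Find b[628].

30

b[0] = 1,  b[1] = 8,  b[2] = 26,  b[3] = 18,  b[4] = 30,  b[5] = 12,  b[6] = 20,  b[7] = 8.
Since b[7] = b[1] = 8, the sequence is eventually periodic: after a pre-period of length 1 it cycles with period 6.
For i ≥ 1, b[i] depends only on (i - 1) mod 6. (628 - 1) mod 6 = 3, so b[628] = b[4] = 30.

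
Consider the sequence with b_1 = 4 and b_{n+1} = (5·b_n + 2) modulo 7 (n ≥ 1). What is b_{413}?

5

Computing terms: b_1 = 4; b_2 = 1; b_3 = 0; b_4 = 2; b_5 = 5; b_6 = 6; b_7 = 4.
Since b_7 = b_1 = 4, the sequence is periodic with period 6.
So b_{413} = b_{1 + ((413-1) mod 6)} = b_5 = 5.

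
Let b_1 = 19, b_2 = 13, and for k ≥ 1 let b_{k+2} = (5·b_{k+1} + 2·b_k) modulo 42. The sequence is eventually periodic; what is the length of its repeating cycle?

Listing terms: b_1 = 19, b_2 = 13, b_3 = 19, b_4 = 37, b_5 = 13, b_6 = 13, b_7 = 7, b_8 = 19, b_9 = 25, b_{10} = 37, b_{11} = 25, b_{12} = 31, b_{13} = 37, b_{14} = 37, b_{15} = 7, b_{16} = 25, b_{17} = 13, b_{18} = 31, b_{19} = 13, b_{20} = 1, b_{21} = 31, b_{22} = 31, b_{23} = 7, b_{24} = 13, b_{25} = 37, b_{26} = 1, b_{27} = 37, b_{28} = 19, b_{29} = 1, b_{30} = 1, b_{31} = 7, b_{32} = 37, b_{33} = 31, b_{34} = 19, b_{35} = 31, b_{36} = 25, b_{37} = 19, b_{38} = 19, b_{39} = 7, b_{40} = 31, b_{41} = 1, b_{42} = 25, b_{43} = 1, b_{44} = 13, b_{45} = 25, b_{46} = 25, b_{47} = 7, b_{48} = 1, b_{49} = 19, b_{50} = 13.
The sequence repeats with period 48.

48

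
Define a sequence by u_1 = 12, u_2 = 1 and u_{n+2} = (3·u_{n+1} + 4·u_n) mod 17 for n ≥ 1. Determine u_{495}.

0

We have u_1 = 12, u_2 = 1, u_3 = 0, u_4 = 4, u_5 = 12, u_6 = 1.
Since (u_5, u_6) = (u_1, u_2) = (12, 1) (two consecutive terms determine the rest), the sequence is periodic with period 4.
(495 - 1) mod 4 = 2, so u_{495} = u_3 = 0.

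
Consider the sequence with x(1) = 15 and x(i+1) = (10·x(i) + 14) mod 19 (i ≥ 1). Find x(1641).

Listing terms: x(1) = 15, x(2) = 12, x(3) = 1, x(4) = 5, x(5) = 7, x(6) = 8, x(7) = 18, x(8) = 4, x(9) = 16, x(10) = 3, x(11) = 6, x(12) = 17, x(13) = 13, x(14) = 11, x(15) = 10, x(16) = 0, x(17) = 14, x(18) = 2, x(19) = 15.
Since x(19) = x(1) = 15, the sequence is periodic with period 18.
So x(1641) = x(1 + ((1641-1) mod 18)) = x(3) = 1.

1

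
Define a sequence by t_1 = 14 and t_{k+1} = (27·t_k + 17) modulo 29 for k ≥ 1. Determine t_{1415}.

7

Listing terms: t_1 = 14; t_2 = 18; t_3 = 10; t_4 = 26; t_5 = 23; t_6 = 0; t_7 = 17; t_8 = 12; t_9 = 22; t_{10} = 2; t_{11} = 13; t_{12} = 20; t_{13} = 6; t_{14} = 5; t_{15} = 7; t_{16} = 3; t_{17} = 11; t_{18} = 24; t_{19} = 27; t_{20} = 21; t_{21} = 4; t_{22} = 9; t_{23} = 28; t_{24} = 19; t_{25} = 8; t_{26} = 1; t_{27} = 15; t_{28} = 16; t_{29} = 14.
Since t_{29} = t_1 = 14, the sequence is periodic with period 28.
So t_{1415} = t_{1 + ((1415-1) mod 28)} = t_{15} = 7.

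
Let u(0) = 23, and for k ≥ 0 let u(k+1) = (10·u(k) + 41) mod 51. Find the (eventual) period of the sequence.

48

We have u(0) = 23,  u(1) = 16,  u(2) = 48,  u(3) = 11,  u(4) = 49,  u(5) = 21,  u(6) = 47,  u(7) = 1,  u(8) = 0,  u(9) = 41,  u(10) = 43,  u(11) = 12,  u(12) = 8,  u(13) = 19,  u(14) = 27,  u(15) = 5,  u(16) = 40,  u(17) = 33,  u(18) = 14,  u(19) = 28,  u(20) = 15,  u(21) = 38,  u(22) = 13,  u(23) = 18,  u(24) = 17,  u(25) = 7,  u(26) = 9,  u(27) = 29,  u(28) = 25,  u(29) = 36,  u(30) = 44,  u(31) = 22,  u(32) = 6,  u(33) = 50,  u(34) = 31,  u(35) = 45,  u(36) = 32,  u(37) = 4,  u(38) = 30,  u(39) = 35,  u(40) = 34,  u(41) = 24,  u(42) = 26,  u(43) = 46,  u(44) = 42,  u(45) = 2,  u(46) = 10,  u(47) = 39,  u(48) = 23.
The sequence repeats with period 48.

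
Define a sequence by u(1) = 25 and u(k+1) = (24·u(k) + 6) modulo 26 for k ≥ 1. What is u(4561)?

12

Listing terms: u(1) = 25,  u(2) = 8,  u(3) = 16,  u(4) = 0,  u(5) = 6,  u(6) = 20,  u(7) = 18,  u(8) = 22,  u(9) = 14,  u(10) = 4,  u(11) = 24,  u(12) = 10,  u(13) = 12,  u(14) = 8.
Since u(14) = u(2) = 8, the sequence is eventually periodic: after a pre-period of length 1 it cycles with period 12.
For k ≥ 2, u(k) depends only on (k - 2) mod 12. (4561 - 2) mod 12 = 11, so u(4561) = u(13) = 12.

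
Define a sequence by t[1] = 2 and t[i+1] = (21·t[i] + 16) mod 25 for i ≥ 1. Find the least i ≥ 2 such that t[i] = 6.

15

Computing terms: t[1] = 2, t[2] = 8, t[3] = 9, t[4] = 5, t[5] = 21, t[6] = 7, t[7] = 13, t[8] = 14, t[9] = 10, t[10] = 1, t[11] = 12, t[12] = 18, t[13] = 19, t[14] = 15, t[15] = 6, t[16] = 17, t[17] = 23, t[18] = 24, t[19] = 20, t[20] = 11, t[21] = 22, t[22] = 3, t[23] = 4, t[24] = 0, t[25] = 16, t[26] = 2.
Since t[26] = t[1] = 2, the sequence is periodic with period 25.
The value 6 first appears (with i ≥ 2) at t[15].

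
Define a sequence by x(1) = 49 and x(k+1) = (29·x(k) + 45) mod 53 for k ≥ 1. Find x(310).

x(1) = 49, x(2) = 35, x(3) = 0, x(4) = 45, x(5) = 25, x(6) = 28, x(7) = 9, x(8) = 41, x(9) = 15, x(10) = 3, x(11) = 26, x(12) = 4, x(13) = 2, x(14) = 50, x(15) = 11, x(16) = 46, x(17) = 1, x(18) = 21, x(19) = 18, x(20) = 37, x(21) = 5, x(22) = 31, x(23) = 43, x(24) = 20, x(25) = 42, x(26) = 44, x(27) = 49.
The sequence repeats with period 26.
So x(310) = x(1 + ((310-1) mod 26)) = x(24) = 20.

20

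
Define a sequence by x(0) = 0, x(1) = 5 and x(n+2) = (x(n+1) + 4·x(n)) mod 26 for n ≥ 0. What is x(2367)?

x(0) = 0, x(1) = 5, x(2) = 5, x(3) = 25, x(4) = 19, x(5) = 15, x(6) = 13, x(7) = 21, x(8) = 21, x(9) = 1, x(10) = 7, x(11) = 11, x(12) = 13, x(13) = 5, x(14) = 5.
Since (x(13), x(14)) = (x(1), x(2)) = (5, 5) (two consecutive terms determine the rest), the sequence is eventually periodic: after a pre-period of length 1 it cycles with period 12.
For n ≥ 1, x(n) depends only on (n - 1) mod 12. (2367 - 1) mod 12 = 2, so x(2367) = x(3) = 25.

25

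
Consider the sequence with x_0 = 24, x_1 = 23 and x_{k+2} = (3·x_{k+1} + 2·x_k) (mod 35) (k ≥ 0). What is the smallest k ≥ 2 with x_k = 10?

We have x_0 = 24,  x_1 = 23,  x_2 = 12,  x_3 = 12,  x_4 = 25,  x_5 = 29,  x_6 = 32,  x_7 = 14,  x_8 = 1,  x_9 = 31,  x_{10} = 25,  x_{11} = 32,  x_{12} = 6,  x_{13} = 12,  x_{14} = 13,  x_{15} = 28,  x_{16} = 5,  x_{17} = 1,  x_{18} = 13,  x_{19} = 6,  x_{20} = 9,  x_{21} = 4,  x_{22} = 30,  x_{23} = 28,  x_{24} = 4,  x_{25} = 33,  x_{26} = 2,  x_{27} = 2,  x_{28} = 10,  x_{29} = 34,  x_{30} = 17,  x_{31} = 14,  x_{32} = 6,  x_{33} = 11,  x_{34} = 10,  x_{35} = 17,  x_{36} = 1,  x_{37} = 2,  x_{38} = 8,  x_{39} = 28,  x_{40} = 30,  x_{41} = 6,  x_{42} = 8,  x_{43} = 1,  x_{44} = 19,  x_{45} = 24,  x_{46} = 5,  x_{47} = 28,  x_{48} = 24,  x_{49} = 23.
The sequence repeats with period 48.
The value 10 first appears (with k ≥ 2) at x_{28}.

28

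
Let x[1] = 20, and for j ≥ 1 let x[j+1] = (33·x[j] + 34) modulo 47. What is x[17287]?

30

x[1] = 20, x[2] = 36, x[3] = 0, x[4] = 34, x[5] = 28, x[6] = 18, x[7] = 17, x[8] = 31, x[9] = 23, x[10] = 41, x[11] = 24, x[12] = 27, x[13] = 32, x[14] = 9, x[15] = 2, x[16] = 6, x[17] = 44, x[18] = 29, x[19] = 4, x[20] = 25, x[21] = 13, x[22] = 40, x[23] = 38, x[24] = 19, x[25] = 3, x[26] = 39, x[27] = 5, x[28] = 11, x[29] = 21, x[30] = 22, x[31] = 8, x[32] = 16, x[33] = 45, x[34] = 15, x[35] = 12, x[36] = 7, x[37] = 30, x[38] = 37, x[39] = 33, x[40] = 42, x[41] = 10, x[42] = 35, x[43] = 14, x[44] = 26, x[45] = 46, x[46] = 1, x[47] = 20.
Since x[47] = x[1] = 20, the sequence is periodic with period 46.
(17287 - 1) mod 46 = 36, so x[17287] = x[37] = 30.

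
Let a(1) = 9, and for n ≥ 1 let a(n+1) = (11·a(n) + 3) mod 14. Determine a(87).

5

We have a(1) = 9; a(2) = 4; a(3) = 5; a(4) = 2; a(5) = 11; a(6) = 12; a(7) = 9.
Since a(7) = a(1) = 9, the sequence is periodic with period 6.
So a(87) = a(1 + ((87-1) mod 6)) = a(3) = 5.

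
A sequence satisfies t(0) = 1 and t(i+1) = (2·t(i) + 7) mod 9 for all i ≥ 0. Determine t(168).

t(0) = 1, t(1) = 0, t(2) = 7, t(3) = 3, t(4) = 4, t(5) = 6, t(6) = 1.
The sequence repeats with period 6.
(168 - 0) mod 6 = 0, so t(168) = t(0) = 1.

1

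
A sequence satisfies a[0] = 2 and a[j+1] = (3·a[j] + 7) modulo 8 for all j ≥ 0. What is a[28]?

2

Listing terms: a[0] = 2, a[1] = 5, a[2] = 6, a[3] = 1, a[4] = 2.
Since a[4] = a[0] = 2, the sequence is periodic with period 4.
(28 - 0) mod 4 = 0, so a[28] = a[0] = 2.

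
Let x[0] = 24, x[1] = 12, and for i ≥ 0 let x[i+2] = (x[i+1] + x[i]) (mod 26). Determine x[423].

22

We have x[0] = 24, x[1] = 12, x[2] = 10, x[3] = 22, x[4] = 6, x[5] = 2, x[6] = 8, x[7] = 10, x[8] = 18, x[9] = 2, x[10] = 20, x[11] = 22, x[12] = 16, x[13] = 12, x[14] = 2, x[15] = 14, x[16] = 16, x[17] = 4, x[18] = 20, x[19] = 24, x[20] = 18, x[21] = 16, x[22] = 8, x[23] = 24, x[24] = 6, x[25] = 4, x[26] = 10, x[27] = 14, x[28] = 24, x[29] = 12.
Since (x[28], x[29]) = (x[0], x[1]) = (24, 12) (two consecutive terms determine the rest), the sequence is periodic with period 28.
(423 - 0) mod 28 = 3, so x[423] = x[3] = 22.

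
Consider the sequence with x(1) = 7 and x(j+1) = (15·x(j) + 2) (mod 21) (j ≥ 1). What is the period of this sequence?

Listing terms: x(1) = 7, x(2) = 2, x(3) = 11, x(4) = 20, x(5) = 8, x(6) = 17, x(7) = 5, x(8) = 14, x(9) = 2.
Since x(9) = x(2) = 2, the sequence is eventually periodic: after a pre-period of length 1 it cycles with period 7.

7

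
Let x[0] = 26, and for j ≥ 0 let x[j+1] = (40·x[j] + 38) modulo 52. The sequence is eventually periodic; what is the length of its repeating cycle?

Computing terms: x[0] = 26, x[1] = 38, x[2] = 50, x[3] = 10, x[4] = 22, x[5] = 34, x[6] = 46, x[7] = 6, x[8] = 18, x[9] = 30, x[10] = 42, x[11] = 2, x[12] = 14, x[13] = 26.
The sequence repeats with period 13.

13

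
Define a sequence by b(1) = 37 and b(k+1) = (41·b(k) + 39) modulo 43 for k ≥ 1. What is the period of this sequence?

Computing terms: b(1) = 37, b(2) = 8, b(3) = 23, b(4) = 36, b(5) = 10, b(6) = 19, b(7) = 1, b(8) = 37.
Since b(8) = b(1) = 37, the sequence is periodic with period 7.

7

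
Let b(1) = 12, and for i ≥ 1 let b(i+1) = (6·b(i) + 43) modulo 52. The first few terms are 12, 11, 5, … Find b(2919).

Computing terms: b(1) = 12; b(2) = 11; b(3) = 5; b(4) = 21; b(5) = 13; b(6) = 17; b(7) = 41; b(8) = 29; b(9) = 9; b(10) = 45; b(11) = 1; b(12) = 49; b(13) = 25; b(14) = 37; b(15) = 5.
Since b(15) = b(3) = 5, the sequence is eventually periodic: after a pre-period of length 2 it cycles with period 12.
For i ≥ 3, b(i) depends only on (i - 3) mod 12. (2919 - 3) mod 12 = 0, so b(2919) = b(3) = 5.

5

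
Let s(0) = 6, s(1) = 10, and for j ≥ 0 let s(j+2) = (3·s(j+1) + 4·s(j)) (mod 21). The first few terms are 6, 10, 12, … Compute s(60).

6

Computing terms: s(0) = 6,  s(1) = 10,  s(2) = 12,  s(3) = 13,  s(4) = 3,  s(5) = 19,  s(6) = 6,  s(7) = 10.
Since (s(6), s(7)) = (s(0), s(1)) = (6, 10) (two consecutive terms determine the rest), the sequence is periodic with period 6.
So s(60) = s(0 + ((60-0) mod 6)) = s(0) = 6.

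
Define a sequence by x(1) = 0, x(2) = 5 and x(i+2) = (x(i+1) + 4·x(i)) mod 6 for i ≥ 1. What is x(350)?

1

Computing terms: x(1) = 0, x(2) = 5, x(3) = 5, x(4) = 1, x(5) = 3, x(6) = 1, x(7) = 1, x(8) = 5, x(9) = 3, x(10) = 5, x(11) = 5.
Since (x(10), x(11)) = (x(2), x(3)) = (5, 5) (two consecutive terms determine the rest), the sequence is eventually periodic: after a pre-period of length 1 it cycles with period 8.
For i ≥ 2, x(i) depends only on (i - 2) mod 8. (350 - 2) mod 8 = 4, so x(350) = x(6) = 1.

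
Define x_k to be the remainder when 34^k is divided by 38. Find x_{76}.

28

x_0 = 1; x_1 = 34; x_2 = 16; x_3 = 12; x_4 = 28; x_5 = 2; x_6 = 30; x_7 = 32; x_8 = 24; x_9 = 18; x_{10} = 4; x_{11} = 22; x_{12} = 26; x_{13} = 10; x_{14} = 36; x_{15} = 8; x_{16} = 6; x_{17} = 14; x_{18} = 20; x_{19} = 34.
Since x_{19} = x_1 = 34, the sequence is eventually periodic: after a pre-period of length 1 it cycles with period 18.
For k ≥ 1, x_k depends only on (k - 1) mod 18. (76 - 1) mod 18 = 3, so x_{76} = x_4 = 28.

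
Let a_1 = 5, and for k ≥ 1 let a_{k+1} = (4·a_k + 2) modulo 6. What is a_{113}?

Listing terms: a_1 = 5, a_2 = 4, a_3 = 0, a_4 = 2, a_5 = 4.
Since a_5 = a_2 = 4, the sequence is eventually periodic: after a pre-period of length 1 it cycles with period 3.
For k ≥ 2, a_k depends only on (k - 2) mod 3. (113 - 2) mod 3 = 0, so a_{113} = a_2 = 4.

4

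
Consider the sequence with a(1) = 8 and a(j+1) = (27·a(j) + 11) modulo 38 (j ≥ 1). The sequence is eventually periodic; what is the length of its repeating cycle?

6

Listing terms: a(1) = 8,  a(2) = 37,  a(3) = 22,  a(4) = 35,  a(5) = 6,  a(6) = 21,  a(7) = 8.
The sequence repeats with period 6.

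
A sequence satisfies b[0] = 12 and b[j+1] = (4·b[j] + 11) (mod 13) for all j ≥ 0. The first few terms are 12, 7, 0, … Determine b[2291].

Listing terms: b[0] = 12; b[1] = 7; b[2] = 0; b[3] = 11; b[4] = 3; b[5] = 10; b[6] = 12.
Since b[6] = b[0] = 12, the sequence is periodic with period 6.
(2291 - 0) mod 6 = 5, so b[2291] = b[5] = 10.

10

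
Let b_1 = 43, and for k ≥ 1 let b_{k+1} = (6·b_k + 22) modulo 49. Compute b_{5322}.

35

b_1 = 43; b_2 = 35; b_3 = 36; b_4 = 42; b_5 = 29; b_6 = 0; b_7 = 22; b_8 = 7; b_9 = 15; b_{10} = 14; b_{11} = 8; b_{12} = 21; b_{13} = 1; b_{14} = 28; b_{15} = 43.
The sequence repeats with period 14.
(5322 - 1) mod 14 = 1, so b_{5322} = b_2 = 35.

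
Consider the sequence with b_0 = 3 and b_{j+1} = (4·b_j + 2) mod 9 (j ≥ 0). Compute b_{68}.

1

We have b_0 = 3; b_1 = 5; b_2 = 4; b_3 = 0; b_4 = 2; b_5 = 1; b_6 = 6; b_7 = 8; b_8 = 7; b_9 = 3.
The sequence repeats with period 9.
(68 - 0) mod 9 = 5, so b_{68} = b_5 = 1.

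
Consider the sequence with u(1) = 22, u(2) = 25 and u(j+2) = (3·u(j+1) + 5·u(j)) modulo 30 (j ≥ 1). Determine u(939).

We have u(1) = 22,  u(2) = 25,  u(3) = 5,  u(4) = 20,  u(5) = 25,  u(6) = 25,  u(7) = 20,  u(8) = 5,  u(9) = 25,  u(10) = 10,  u(11) = 5,  u(12) = 5,  u(13) = 10,  u(14) = 25,  u(15) = 5.
Since (u(14), u(15)) = (u(2), u(3)) = (25, 5) (two consecutive terms determine the rest), the sequence is eventually periodic: after a pre-period of length 1 it cycles with period 12.
For j ≥ 2, u(j) depends only on (j - 2) mod 12. (939 - 2) mod 12 = 1, so u(939) = u(3) = 5.

5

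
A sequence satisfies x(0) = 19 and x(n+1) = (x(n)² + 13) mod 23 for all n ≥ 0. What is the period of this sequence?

5

We have x(0) = 19, x(1) = 6, x(2) = 3, x(3) = 22, x(4) = 14, x(5) = 2, x(6) = 17, x(7) = 3.
Since x(7) = x(2) = 3, the sequence is eventually periodic: after a pre-period of length 2 it cycles with period 5.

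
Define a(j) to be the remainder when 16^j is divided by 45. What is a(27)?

1

a(0) = 1,  a(1) = 16,  a(2) = 31,  a(3) = 1.
Since a(3) = a(0) = 1, the sequence is periodic with period 3.
So a(27) = a(0 + ((27-0) mod 3)) = a(0) = 1.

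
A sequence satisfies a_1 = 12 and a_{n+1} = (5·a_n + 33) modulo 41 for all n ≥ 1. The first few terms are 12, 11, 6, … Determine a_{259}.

Listing terms: a_1 = 12, a_2 = 11, a_3 = 6, a_4 = 22, a_5 = 20, a_6 = 10, a_7 = 1, a_8 = 38, a_9 = 18, a_{10} = 0, a_{11} = 33, a_{12} = 34, a_{13} = 39, a_{14} = 23, a_{15} = 25, a_{16} = 35, a_{17} = 3, a_{18} = 7, a_{19} = 27, a_{20} = 4, a_{21} = 12.
The sequence repeats with period 20.
(259 - 1) mod 20 = 18, so a_{259} = a_{19} = 27.

27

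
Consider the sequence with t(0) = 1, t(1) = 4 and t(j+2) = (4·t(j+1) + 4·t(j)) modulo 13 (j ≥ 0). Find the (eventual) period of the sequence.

21

Computing terms: t(0) = 1; t(1) = 4; t(2) = 7; t(3) = 5; t(4) = 9; t(5) = 4; t(6) = 0; t(7) = 3; t(8) = 12; t(9) = 8; t(10) = 2; t(11) = 1; t(12) = 12; t(13) = 0; t(14) = 9; t(15) = 10; t(16) = 11; t(17) = 6; t(18) = 3; t(19) = 10; t(20) = 0; t(21) = 1; t(22) = 4.
Since (t(21), t(22)) = (t(0), t(1)) = (1, 4) (two consecutive terms determine the rest), the sequence is periodic with period 21.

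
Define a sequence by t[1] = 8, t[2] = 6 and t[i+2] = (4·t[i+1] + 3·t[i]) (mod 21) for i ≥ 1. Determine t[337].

Computing terms: t[1] = 8,  t[2] = 6,  t[3] = 6,  t[4] = 0,  t[5] = 18,  t[6] = 9,  t[7] = 6,  t[8] = 9,  t[9] = 12,  t[10] = 12,  t[11] = 0,  t[12] = 15,  t[13] = 18,  t[14] = 12,  t[15] = 18,  t[16] = 3,  t[17] = 3,  t[18] = 0,  t[19] = 9,  t[20] = 15,  t[21] = 3,  t[22] = 15,  t[23] = 6,  t[24] = 6.
Since (t[23], t[24]) = (t[2], t[3]) = (6, 6) (two consecutive terms determine the rest), the sequence is eventually periodic: after a pre-period of length 1 it cycles with period 21.
For i ≥ 2, t[i] depends only on (i - 2) mod 21. (337 - 2) mod 21 = 20, so t[337] = t[22] = 15.

15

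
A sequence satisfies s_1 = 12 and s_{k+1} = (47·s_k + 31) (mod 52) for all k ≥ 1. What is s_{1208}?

Listing terms: s_1 = 12,  s_2 = 23,  s_3 = 20,  s_4 = 35,  s_5 = 12.
The sequence repeats with period 4.
(1208 - 1) mod 4 = 3, so s_{1208} = s_4 = 35.

35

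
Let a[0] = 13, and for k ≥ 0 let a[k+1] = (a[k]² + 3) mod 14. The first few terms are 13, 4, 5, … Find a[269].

We have a[0] = 13, a[1] = 4, a[2] = 5, a[3] = 0, a[4] = 3, a[5] = 12, a[6] = 7, a[7] = 10, a[8] = 5.
Since a[8] = a[2] = 5, the sequence is eventually periodic: after a pre-period of length 2 it cycles with period 6.
For k ≥ 2, a[k] depends only on (k - 2) mod 6. (269 - 2) mod 6 = 3, so a[269] = a[5] = 12.

12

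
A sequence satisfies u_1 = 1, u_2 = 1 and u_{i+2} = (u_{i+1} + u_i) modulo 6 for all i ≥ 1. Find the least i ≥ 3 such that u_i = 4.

We have u_1 = 1,  u_2 = 1,  u_3 = 2,  u_4 = 3,  u_5 = 5,  u_6 = 2,  u_7 = 1,  u_8 = 3,  u_9 = 4,  u_{10} = 1,  u_{11} = 5,  u_{12} = 0,  u_{13} = 5,  u_{14} = 5,  u_{15} = 4,  u_{16} = 3,  u_{17} = 1,  u_{18} = 4,  u_{19} = 5,  u_{20} = 3,  u_{21} = 2,  u_{22} = 5,  u_{23} = 1,  u_{24} = 0,  u_{25} = 1,  u_{26} = 1.
Since (u_{25}, u_{26}) = (u_1, u_2) = (1, 1) (two consecutive terms determine the rest), the sequence is periodic with period 24.
The value 4 first appears (with i ≥ 3) at u_9.

9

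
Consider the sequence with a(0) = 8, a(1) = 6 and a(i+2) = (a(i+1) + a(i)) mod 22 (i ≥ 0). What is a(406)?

0

a(0) = 8; a(1) = 6; a(2) = 14; a(3) = 20; a(4) = 12; a(5) = 10; a(6) = 0; a(7) = 10; a(8) = 10; a(9) = 20; a(10) = 8; a(11) = 6.
The sequence repeats with period 10.
So a(406) = a(0 + ((406-0) mod 10)) = a(6) = 0.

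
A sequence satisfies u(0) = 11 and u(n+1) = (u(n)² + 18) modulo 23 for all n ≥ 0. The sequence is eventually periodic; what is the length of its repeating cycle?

3

We have u(0) = 11,  u(1) = 1,  u(2) = 19,  u(3) = 11.
Since u(3) = u(0) = 11, the sequence is periodic with period 3.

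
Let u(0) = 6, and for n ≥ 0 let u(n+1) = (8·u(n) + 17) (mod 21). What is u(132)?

3

Computing terms: u(0) = 6, u(1) = 2, u(2) = 12, u(3) = 8, u(4) = 18, u(5) = 14, u(6) = 3, u(7) = 20, u(8) = 9, u(9) = 5, u(10) = 15, u(11) = 11, u(12) = 0, u(13) = 17, u(14) = 6.
Since u(14) = u(0) = 6, the sequence is periodic with period 14.
(132 - 0) mod 14 = 6, so u(132) = u(6) = 3.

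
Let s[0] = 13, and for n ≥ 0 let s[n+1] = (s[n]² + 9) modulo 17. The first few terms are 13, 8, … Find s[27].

0

s[0] = 13; s[1] = 8; s[2] = 5; s[3] = 0; s[4] = 9; s[5] = 5.
Since s[5] = s[2] = 5, the sequence is eventually periodic: after a pre-period of length 2 it cycles with period 3.
For n ≥ 2, s[n] depends only on (n - 2) mod 3. (27 - 2) mod 3 = 1, so s[27] = s[3] = 0.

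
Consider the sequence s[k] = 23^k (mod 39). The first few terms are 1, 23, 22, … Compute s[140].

We have s[0] = 1, s[1] = 23, s[2] = 22, s[3] = 38, s[4] = 16, s[5] = 17, s[6] = 1.
Since s[6] = s[0] = 1, the sequence is periodic with period 6.
So s[140] = s[0 + ((140-0) mod 6)] = s[2] = 22.

22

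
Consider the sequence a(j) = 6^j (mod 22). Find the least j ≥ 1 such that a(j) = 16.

6

We have a(0) = 1, a(1) = 6, a(2) = 14, a(3) = 18, a(4) = 20, a(5) = 10, a(6) = 16, a(7) = 8, a(8) = 4, a(9) = 2, a(10) = 12, a(11) = 6.
Since a(11) = a(1) = 6, the sequence is eventually periodic: after a pre-period of length 1 it cycles with period 10.
The value 16 first appears (with j ≥ 1) at a(6).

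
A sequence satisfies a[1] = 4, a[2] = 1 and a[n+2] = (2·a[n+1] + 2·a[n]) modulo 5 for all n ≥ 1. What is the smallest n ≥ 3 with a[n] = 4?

Computing terms: a[1] = 4, a[2] = 1, a[3] = 0, a[4] = 2, a[5] = 4, a[6] = 2, a[7] = 2, a[8] = 3, a[9] = 0, a[10] = 1, a[11] = 2, a[12] = 1, a[13] = 1, a[14] = 4, a[15] = 0, a[16] = 3, a[17] = 1, a[18] = 3, a[19] = 3, a[20] = 2, a[21] = 0, a[22] = 4, a[23] = 3, a[24] = 4, a[25] = 4, a[26] = 1.
Since (a[25], a[26]) = (a[1], a[2]) = (4, 1) (two consecutive terms determine the rest), the sequence is periodic with period 24.
The value 4 first appears (with n ≥ 3) at a[5].

5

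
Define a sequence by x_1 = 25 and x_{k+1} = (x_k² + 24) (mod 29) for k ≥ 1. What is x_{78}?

x_1 = 25; x_2 = 11; x_3 = 0; x_4 = 24; x_5 = 20; x_6 = 18; x_7 = 0.
Since x_7 = x_3 = 0, the sequence is eventually periodic: after a pre-period of length 2 it cycles with period 4.
For k ≥ 3, x_k depends only on (k - 3) mod 4. (78 - 3) mod 4 = 3, so x_{78} = x_6 = 18.

18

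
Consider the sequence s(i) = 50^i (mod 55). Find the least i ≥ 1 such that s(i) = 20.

4

Computing terms: s(0) = 1, s(1) = 50, s(2) = 25, s(3) = 40, s(4) = 20, s(5) = 10, s(6) = 5, s(7) = 30, s(8) = 15, s(9) = 35, s(10) = 45, s(11) = 50.
Since s(11) = s(1) = 50, the sequence is eventually periodic: after a pre-period of length 1 it cycles with period 10.
The value 20 first appears (with i ≥ 1) at s(4).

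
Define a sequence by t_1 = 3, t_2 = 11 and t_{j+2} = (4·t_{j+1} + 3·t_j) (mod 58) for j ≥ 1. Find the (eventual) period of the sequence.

Listing terms: t_1 = 3; t_2 = 11; t_3 = 53; t_4 = 13; t_5 = 37; t_6 = 13; t_7 = 47; t_8 = 53; t_9 = 5; t_{10} = 5; t_{11} = 35; t_{12} = 39; t_{13} = 29; t_{14} = 1; t_{15} = 33; t_{16} = 19; t_{17} = 1; t_{18} = 3; t_{19} = 15; t_{20} = 11; t_{21} = 31; t_{22} = 41; t_{23} = 25; t_{24} = 49; t_{25} = 39; t_{26} = 13; t_{27} = 53; t_{28} = 19; t_{29} = 3; t_{30} = 11.
The sequence repeats with period 28.

28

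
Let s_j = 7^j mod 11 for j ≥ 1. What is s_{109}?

We have s_1 = 7; s_2 = 5; s_3 = 2; s_4 = 3; s_5 = 10; s_6 = 4; s_7 = 6; s_8 = 9; s_9 = 8; s_{10} = 1; s_{11} = 7.
Since s_{11} = s_1 = 7, the sequence is periodic with period 10.
So s_{109} = s_{1 + ((109-1) mod 10)} = s_9 = 8.

8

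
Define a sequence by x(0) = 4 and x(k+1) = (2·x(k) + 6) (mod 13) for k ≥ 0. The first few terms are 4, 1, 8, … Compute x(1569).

5

Listing terms: x(0) = 4, x(1) = 1, x(2) = 8, x(3) = 9, x(4) = 11, x(5) = 2, x(6) = 10, x(7) = 0, x(8) = 6, x(9) = 5, x(10) = 3, x(11) = 12, x(12) = 4.
Since x(12) = x(0) = 4, the sequence is periodic with period 12.
(1569 - 0) mod 12 = 9, so x(1569) = x(9) = 5.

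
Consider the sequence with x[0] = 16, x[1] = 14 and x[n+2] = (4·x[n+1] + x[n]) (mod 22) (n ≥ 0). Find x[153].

16

Listing terms: x[0] = 16, x[1] = 14, x[2] = 6, x[3] = 16, x[4] = 4, x[5] = 10, x[6] = 0, x[7] = 10, x[8] = 18, x[9] = 16, x[10] = 16, x[11] = 14.
The sequence repeats with period 10.
So x[153] = x[0 + ((153-0) mod 10)] = x[3] = 16.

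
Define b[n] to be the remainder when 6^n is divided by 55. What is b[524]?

31

Listing terms: b[1] = 6; b[2] = 36; b[3] = 51; b[4] = 31; b[5] = 21; b[6] = 16; b[7] = 41; b[8] = 26; b[9] = 46; b[10] = 1; b[11] = 6.
Since b[11] = b[1] = 6, the sequence is periodic with period 10.
(524 - 1) mod 10 = 3, so b[524] = b[4] = 31.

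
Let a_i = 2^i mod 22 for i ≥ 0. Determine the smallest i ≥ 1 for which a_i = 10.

a_0 = 1; a_1 = 2; a_2 = 4; a_3 = 8; a_4 = 16; a_5 = 10; a_6 = 20; a_7 = 18; a_8 = 14; a_9 = 6; a_{10} = 12; a_{11} = 2.
Since a_{11} = a_1 = 2, the sequence is eventually periodic: after a pre-period of length 1 it cycles with period 10.
The value 10 first appears (with i ≥ 1) at a_5.

5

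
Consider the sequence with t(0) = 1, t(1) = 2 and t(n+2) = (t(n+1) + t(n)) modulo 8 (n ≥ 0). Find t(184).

Computing terms: t(0) = 1,  t(1) = 2,  t(2) = 3,  t(3) = 5,  t(4) = 0,  t(5) = 5,  t(6) = 5,  t(7) = 2,  t(8) = 7,  t(9) = 1,  t(10) = 0,  t(11) = 1,  t(12) = 1,  t(13) = 2.
The sequence repeats with period 12.
(184 - 0) mod 12 = 4, so t(184) = t(4) = 0.

0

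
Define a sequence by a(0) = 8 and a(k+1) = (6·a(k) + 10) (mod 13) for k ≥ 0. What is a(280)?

Computing terms: a(0) = 8,  a(1) = 6,  a(2) = 7,  a(3) = 0,  a(4) = 10,  a(5) = 5,  a(6) = 1,  a(7) = 3,  a(8) = 2,  a(9) = 9,  a(10) = 12,  a(11) = 4,  a(12) = 8.
Since a(12) = a(0) = 8, the sequence is periodic with period 12.
So a(280) = a(0 + ((280-0) mod 12)) = a(4) = 10.

10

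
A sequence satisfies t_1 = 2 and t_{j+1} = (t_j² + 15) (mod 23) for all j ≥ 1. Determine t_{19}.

10

We have t_1 = 2,  t_2 = 19,  t_3 = 8,  t_4 = 10,  t_5 = 0,  t_6 = 15,  t_7 = 10.
Since t_7 = t_4 = 10, the sequence is eventually periodic: after a pre-period of length 3 it cycles with period 3.
For j ≥ 4, t_j depends only on (j - 4) mod 3. (19 - 4) mod 3 = 0, so t_{19} = t_4 = 10.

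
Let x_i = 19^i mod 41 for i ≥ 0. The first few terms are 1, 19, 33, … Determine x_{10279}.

Listing terms: x_0 = 1,  x_1 = 19,  x_2 = 33,  x_3 = 12,  x_4 = 23,  x_5 = 27,  x_6 = 21,  x_7 = 30,  x_8 = 37,  x_9 = 6,  x_{10} = 32,  x_{11} = 34,  x_{12} = 31,  x_{13} = 15,  x_{14} = 39,  x_{15} = 3,  x_{16} = 16,  x_{17} = 17,  x_{18} = 36,  x_{19} = 28,  x_{20} = 40,  x_{21} = 22,  x_{22} = 8,  x_{23} = 29,  x_{24} = 18,  x_{25} = 14,  x_{26} = 20,  x_{27} = 11,  x_{28} = 4,  x_{29} = 35,  x_{30} = 9,  x_{31} = 7,  x_{32} = 10,  x_{33} = 26,  x_{34} = 2,  x_{35} = 38,  x_{36} = 25,  x_{37} = 24,  x_{38} = 5,  x_{39} = 13,  x_{40} = 1.
The sequence repeats with period 40.
So x_{10279} = x_{0 + ((10279-0) mod 40)} = x_{39} = 13.

13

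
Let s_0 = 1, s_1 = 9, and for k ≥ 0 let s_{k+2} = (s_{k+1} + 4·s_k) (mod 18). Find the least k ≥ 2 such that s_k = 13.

Computing terms: s_0 = 1, s_1 = 9, s_2 = 13, s_3 = 13, s_4 = 11, s_5 = 9, s_6 = 17, s_7 = 17, s_8 = 13, s_9 = 9, s_{10} = 7, s_{11} = 7, s_{12} = 17, s_{13} = 9, s_{14} = 5, s_{15} = 5, s_{16} = 7, s_{17} = 9, s_{18} = 1, s_{19} = 1, s_{20} = 5, s_{21} = 9, s_{22} = 11, s_{23} = 11, s_{24} = 1, s_{25} = 9.
The sequence repeats with period 24.
The value 13 first appears (with k ≥ 2) at s_2.

2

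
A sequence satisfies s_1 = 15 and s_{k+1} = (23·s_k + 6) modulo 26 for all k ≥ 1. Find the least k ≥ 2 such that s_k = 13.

2

Listing terms: s_1 = 15,  s_2 = 13,  s_3 = 19,  s_4 = 1,  s_5 = 3,  s_6 = 23,  s_7 = 15.
Since s_7 = s_1 = 15, the sequence is periodic with period 6.
The value 13 first appears (with k ≥ 2) at s_2.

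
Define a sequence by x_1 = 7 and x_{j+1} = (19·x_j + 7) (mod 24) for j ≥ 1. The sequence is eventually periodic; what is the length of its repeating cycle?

12

We have x_1 = 7,  x_2 = 20,  x_3 = 3,  x_4 = 16,  x_5 = 23,  x_6 = 12,  x_7 = 19,  x_8 = 8,  x_9 = 15,  x_{10} = 4,  x_{11} = 11,  x_{12} = 0,  x_{13} = 7.
The sequence repeats with period 12.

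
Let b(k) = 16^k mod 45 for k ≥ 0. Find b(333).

1

We have b(0) = 1, b(1) = 16, b(2) = 31, b(3) = 1.
Since b(3) = b(0) = 1, the sequence is periodic with period 3.
(333 - 0) mod 3 = 0, so b(333) = b(0) = 1.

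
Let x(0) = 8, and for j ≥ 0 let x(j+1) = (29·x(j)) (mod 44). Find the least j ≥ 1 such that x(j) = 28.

8

Listing terms: x(0) = 8,  x(1) = 12,  x(2) = 40,  x(3) = 16,  x(4) = 24,  x(5) = 36,  x(6) = 32,  x(7) = 4,  x(8) = 28,  x(9) = 20,  x(10) = 8.
The sequence repeats with period 10.
The value 28 first appears (with j ≥ 1) at x(8).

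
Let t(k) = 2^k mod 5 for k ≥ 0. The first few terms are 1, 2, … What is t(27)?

Listing terms: t(0) = 1,  t(1) = 2,  t(2) = 4,  t(3) = 3,  t(4) = 1.
The sequence repeats with period 4.
(27 - 0) mod 4 = 3, so t(27) = t(3) = 3.

3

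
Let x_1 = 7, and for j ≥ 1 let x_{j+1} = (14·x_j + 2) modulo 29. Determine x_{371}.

20

x_1 = 7; x_2 = 13; x_3 = 10; x_4 = 26; x_5 = 18; x_6 = 22; x_7 = 20; x_8 = 21; x_9 = 6; x_{10} = 28; x_{11} = 17; x_{12} = 8; x_{13} = 27; x_{14} = 3; x_{15} = 15; x_{16} = 9; x_{17} = 12; x_{18} = 25; x_{19} = 4; x_{20} = 0; x_{21} = 2; x_{22} = 1; x_{23} = 16; x_{24} = 23; x_{25} = 5; x_{26} = 14; x_{27} = 24; x_{28} = 19; x_{29} = 7.
Since x_{29} = x_1 = 7, the sequence is periodic with period 28.
(371 - 1) mod 28 = 6, so x_{371} = x_7 = 20.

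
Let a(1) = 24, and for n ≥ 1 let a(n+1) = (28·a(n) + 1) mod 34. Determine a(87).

Listing terms: a(1) = 24, a(2) = 27, a(3) = 9, a(4) = 15, a(5) = 13, a(6) = 25, a(7) = 21, a(8) = 11, a(9) = 3, a(10) = 17, a(11) = 1, a(12) = 29, a(13) = 31, a(14) = 19, a(15) = 23, a(16) = 33, a(17) = 7, a(18) = 27.
Since a(18) = a(2) = 27, the sequence is eventually periodic: after a pre-period of length 1 it cycles with period 16.
For n ≥ 2, a(n) depends only on (n - 2) mod 16. (87 - 2) mod 16 = 5, so a(87) = a(7) = 21.

21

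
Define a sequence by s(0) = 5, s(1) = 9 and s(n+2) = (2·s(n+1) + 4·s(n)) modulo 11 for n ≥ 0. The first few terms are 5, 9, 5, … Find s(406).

10

s(0) = 5,  s(1) = 9,  s(2) = 5,  s(3) = 2,  s(4) = 2,  s(5) = 1,  s(6) = 10,  s(7) = 2,  s(8) = 0,  s(9) = 8,  s(10) = 5,  s(11) = 9.
Since (s(10), s(11)) = (s(0), s(1)) = (5, 9) (two consecutive terms determine the rest), the sequence is periodic with period 10.
(406 - 0) mod 10 = 6, so s(406) = s(6) = 10.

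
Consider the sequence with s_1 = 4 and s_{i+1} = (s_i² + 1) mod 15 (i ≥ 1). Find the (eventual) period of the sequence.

s_1 = 4,  s_2 = 2,  s_3 = 5,  s_4 = 11,  s_5 = 2.
Since s_5 = s_2 = 2, the sequence is eventually periodic: after a pre-period of length 1 it cycles with period 3.

3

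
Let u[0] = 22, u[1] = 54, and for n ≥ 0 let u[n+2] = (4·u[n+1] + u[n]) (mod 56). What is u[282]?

14

Computing terms: u[0] = 22; u[1] = 54; u[2] = 14; u[3] = 54; u[4] = 6; u[5] = 22; u[6] = 38; u[7] = 6; u[8] = 6; u[9] = 30; u[10] = 14; u[11] = 30; u[12] = 22; u[13] = 6; u[14] = 46; u[15] = 22; u[16] = 22; u[17] = 54.
Since (u[16], u[17]) = (u[0], u[1]) = (22, 54) (two consecutive terms determine the rest), the sequence is periodic with period 16.
(282 - 0) mod 16 = 10, so u[282] = u[10] = 14.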